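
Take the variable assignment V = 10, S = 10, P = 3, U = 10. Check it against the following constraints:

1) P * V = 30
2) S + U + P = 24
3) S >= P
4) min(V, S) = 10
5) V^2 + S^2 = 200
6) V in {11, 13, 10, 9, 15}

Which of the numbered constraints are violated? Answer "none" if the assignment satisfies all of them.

Violated: 2.

1) P * V = 3 * 10 = 30  OK
2) S + U + P = 10 + 10 + 3 = 23, not 24  FAIL
3) S = 10, P = 3; 10 ≥ 3  OK
4) min(10, 10) = 10  OK
5) V^2 + S^2 = 10^2 + 10^2 = 100 + 100 = 200  OK
6) V = 10 is in {11, 13, 10, 9, 15}  OK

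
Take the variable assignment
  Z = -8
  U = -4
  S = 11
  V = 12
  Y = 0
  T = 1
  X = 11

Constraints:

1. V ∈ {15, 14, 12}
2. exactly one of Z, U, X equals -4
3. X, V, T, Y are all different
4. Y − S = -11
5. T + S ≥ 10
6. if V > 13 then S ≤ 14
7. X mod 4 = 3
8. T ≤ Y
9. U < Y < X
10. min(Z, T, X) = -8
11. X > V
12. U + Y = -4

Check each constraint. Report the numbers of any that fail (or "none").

The assignment fails constraints 8, 11.

1. V = 12 is in {15, 14, 12}  ✔
2. Z=-8, U=-4, X=11; 1 of them equals -4  ✔
3. values 11, 12, 1, 0 are pairwise distinct  ✔
4. Y − S = 0 − 11 = -11  ✔
5. T + S = 1 + 11 = 12; 12 ≥ 10  ✔
6. V = 12, not > 13; antecedent false, conditional vacuously true  ✔
7. 11 mod 4 = 3  ✔
8. T = 1, Y = 0; 1 > 0 (want ≤)  ✘
9. values -4 < 0 < 11  ✔
10. min(-8, 1, 11) = -8  ✔
11. X = 11, V = 12; 11 ≤ 12 (want >)  ✘
12. U + Y = -4 + 0 = -4  ✔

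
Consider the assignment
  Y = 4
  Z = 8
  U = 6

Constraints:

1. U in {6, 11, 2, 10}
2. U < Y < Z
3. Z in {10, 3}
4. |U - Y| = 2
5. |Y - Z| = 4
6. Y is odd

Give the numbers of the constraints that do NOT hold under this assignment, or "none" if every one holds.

1. U = 6 is in {6, 11, 2, 10} — OK.
2. values 6, 4, 8; U = 6 is not < Y = 4 — violated.
3. Z = 8 is not in {10, 3} — violated.
4. |6 - 4| = 2 — OK.
5. |4 - 8| = 4 — OK.
6. Y = 4 is even — violated.

The assignment fails constraints 2, 3, and 6.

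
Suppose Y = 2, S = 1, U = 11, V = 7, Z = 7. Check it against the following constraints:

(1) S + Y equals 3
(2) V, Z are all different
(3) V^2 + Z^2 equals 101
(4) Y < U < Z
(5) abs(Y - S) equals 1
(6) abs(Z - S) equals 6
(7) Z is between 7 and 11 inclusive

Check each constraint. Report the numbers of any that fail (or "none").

(1) S + Y = 1 + 2 = 3 — OK.
(2) V = Z = 7, not all different — violated.
(3) V^2 + Z^2 = 7^2 + 7^2 = 49 + 49 = 98, not 101 — violated.
(4) values 2, 11, 7; U = 11 is not < Z = 7 — violated.
(5) abs(2 - 1) = 1 — OK.
(6) abs(7 - 1) = 6 — OK.
(7) Z = 7 lies in [7, 11] — OK.

Constraints 2, 3, and 4 are violated.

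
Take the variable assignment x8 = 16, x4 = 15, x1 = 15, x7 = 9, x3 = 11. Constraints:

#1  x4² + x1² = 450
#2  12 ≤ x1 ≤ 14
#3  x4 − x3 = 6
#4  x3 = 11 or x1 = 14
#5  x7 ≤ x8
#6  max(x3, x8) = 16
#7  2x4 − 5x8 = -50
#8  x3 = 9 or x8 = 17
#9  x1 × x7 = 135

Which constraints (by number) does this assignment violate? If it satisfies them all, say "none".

#1 x4² + x1² = 15² + 15² = 225 + 225 = 450 — holds.
#2 x1 = 15 is outside [12, 14] — fails.
#3 x4 − x3 = 15 − 11 = 4, not 6 — fails.
#4 x3 = 11 = 11 (first disjunct) — holds.
#5 x7 = 9, x8 = 16; 9 ≤ 16 — holds.
#6 max(11, 16) = 16 — holds.
#7 2x4 − 5x8 = 2(15) − 5(16) = -50 — holds.
#8 x3 = 11 ≠ 9 and x8 = 16 ≠ 17; both disjuncts false — fails.
#9 x1 × x7 = 15 × 9 = 135 — holds.

Violated: 2, 3, 8.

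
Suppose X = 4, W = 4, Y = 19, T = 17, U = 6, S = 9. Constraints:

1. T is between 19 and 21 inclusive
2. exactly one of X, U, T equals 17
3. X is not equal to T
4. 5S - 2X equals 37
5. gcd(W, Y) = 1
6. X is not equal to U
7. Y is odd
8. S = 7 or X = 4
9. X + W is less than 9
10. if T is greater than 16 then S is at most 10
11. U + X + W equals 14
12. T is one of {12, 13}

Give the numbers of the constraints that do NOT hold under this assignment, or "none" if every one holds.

No — constraints 1 and 12 are not satisfied.

1. T = 17 is outside [19, 21]  no
2. X=4, U=6, T=17; 1 of them equals 17  yes
3. X = 4, T = 17; distinct  yes
4. 5S - 2X = 5(9) - 2(4) = 37  yes
5. gcd(4, 19) = 1  yes
6. X = 4, U = 6; distinct  yes
7. Y = 19 is odd  yes
8. S = 9 ≠ 7, but X = 4 = 4 (second disjunct)  yes
9. X + W = 4 + 4 = 8; 8 < 9  yes
10. T = 17 > 16, so we need S ≤ 10; S = 9 ≤ 10  yes
11. U + X + W = 6 + 4 + 4 = 14  yes
12. T = 17 is not in {12, 13}  no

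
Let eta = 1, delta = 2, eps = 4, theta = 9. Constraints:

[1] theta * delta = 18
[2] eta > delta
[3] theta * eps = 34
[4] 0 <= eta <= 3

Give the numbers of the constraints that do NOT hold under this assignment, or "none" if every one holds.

The assignment fails constraints 2 and 3.

[1] theta * delta = 9 * 2 = 18 — holds.
[2] eta = 1, delta = 2; 1 ≤ 2 (want >) — does not hold.
[3] theta * eps = 9 * 4 = 36, not 34 — does not hold.
[4] eta = 1 lies in [0, 3] — holds.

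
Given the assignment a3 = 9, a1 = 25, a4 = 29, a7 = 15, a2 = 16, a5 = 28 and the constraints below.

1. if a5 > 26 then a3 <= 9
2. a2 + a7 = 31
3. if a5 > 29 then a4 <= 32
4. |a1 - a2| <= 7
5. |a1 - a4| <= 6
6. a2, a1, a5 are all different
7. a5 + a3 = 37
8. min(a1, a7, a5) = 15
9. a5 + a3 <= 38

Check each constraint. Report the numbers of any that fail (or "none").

1. a5 = 28 > 26, so we need a3 ≤ 9; a3 = 9 ≤ 9 — holds.
2. a2 + a7 = 16 + 15 = 31 — holds.
3. a5 = 28, not > 29; antecedent false, conditional vacuously true — holds.
4. |25 - 16| = 9; 9 > 7, exceeds bound 7 — fails.
5. |25 - 29| = 4; 4 ≤ 6 — holds.
6. values 16, 25, 28 are pairwise distinct — holds.
7. a5 + a3 = 28 + 9 = 37 — holds.
8. min(25, 15, 28) = 15 — holds.
9. a5 + a3 = 28 + 9 = 37; 37 ≤ 38 — holds.

The assignment fails constraint 4.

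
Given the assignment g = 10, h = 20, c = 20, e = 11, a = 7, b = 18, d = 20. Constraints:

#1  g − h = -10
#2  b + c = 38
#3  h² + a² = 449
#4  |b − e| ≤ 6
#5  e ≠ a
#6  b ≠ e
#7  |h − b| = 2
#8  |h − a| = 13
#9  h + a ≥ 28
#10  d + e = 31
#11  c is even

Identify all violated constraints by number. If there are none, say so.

#1 g − h = 10 − 20 = -10  yes
#2 b + c = 18 + 20 = 38  yes
#3 h² + a² = 20² + 7² = 400 + 49 = 449  yes
#4 |18 − 11| = 7; 7 > 6, exceeds bound 6  no
#5 e = 11, a = 7; distinct  yes
#6 b = 18, e = 11; distinct  yes
#7 |20 − 18| = 2  yes
#8 |20 − 7| = 13  yes
#9 h + a = 20 + 7 = 27; 27 < 28, bound 28 not met  no
#10 d + e = 20 + 11 = 31  yes
#11 c = 20 is even  yes

Constraints 4, 9 do not hold.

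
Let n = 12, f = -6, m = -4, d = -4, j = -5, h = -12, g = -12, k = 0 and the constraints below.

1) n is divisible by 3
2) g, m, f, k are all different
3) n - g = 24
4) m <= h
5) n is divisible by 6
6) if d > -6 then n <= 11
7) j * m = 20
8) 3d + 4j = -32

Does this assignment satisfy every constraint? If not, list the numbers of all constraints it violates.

Constraints 4 and 6 do not hold.

1) 12 / 3 = 4, so 3 divides 12  true
2) values -12, -4, -6, 0 are pairwise distinct  true
3) n - g = 12 - (-12) = 24  true
4) m = -4, h = -12; -4 > -12 (want ≤)  false
5) 12 / 6 = 2, so 6 divides 12  true
6) d = -4 > -6, so we need n ≤ 11; but n = 12 > 11  false
7) j * m = -5 * (-4) = 20  true
8) 3d + 4j = 3(-4) + 4(-5) = -32  true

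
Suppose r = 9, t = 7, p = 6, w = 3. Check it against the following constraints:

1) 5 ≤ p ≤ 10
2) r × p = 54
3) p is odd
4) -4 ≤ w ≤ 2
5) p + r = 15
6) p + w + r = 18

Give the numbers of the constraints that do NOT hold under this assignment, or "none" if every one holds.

1) p = 6 lies in [5, 10]  ✔
2) r × p = 9 × 6 = 54  ✔
3) p = 6 is even  ✘
4) w = 3 is outside [-4, 2]  ✘
5) p + r = 6 + 9 = 15  ✔
6) p + w + r = 6 + 3 + 9 = 18  ✔

Violated: 3, 4.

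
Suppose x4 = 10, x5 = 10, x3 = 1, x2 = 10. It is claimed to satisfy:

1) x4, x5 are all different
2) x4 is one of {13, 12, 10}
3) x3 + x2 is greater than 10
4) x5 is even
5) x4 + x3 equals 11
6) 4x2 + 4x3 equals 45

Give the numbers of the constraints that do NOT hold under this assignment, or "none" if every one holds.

1) x4 = x5 = 10, not all different  false
2) x4 = 10 is in {13, 12, 10}  true
3) x3 + x2 = 1 + 10 = 11; 11 > 10  true
4) x5 = 10 is even  true
5) x4 + x3 = 10 + 1 = 11  true
6) 4x2 + 4x3 = 4(10) + 4(1) = 44, not 45  false

Constraints 1 and 6 are violated.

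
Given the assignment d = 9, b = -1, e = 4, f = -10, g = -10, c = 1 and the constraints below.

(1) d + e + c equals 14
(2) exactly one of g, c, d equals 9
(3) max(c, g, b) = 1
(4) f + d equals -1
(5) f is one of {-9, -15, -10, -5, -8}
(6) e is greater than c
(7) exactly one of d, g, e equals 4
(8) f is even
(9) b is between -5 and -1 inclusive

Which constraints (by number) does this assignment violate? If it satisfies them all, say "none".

All constraints are satisfied.

(1) d + e + c = 9 + 4 + 1 = 14 — OK.
(2) g=-10, c=1, d=9; 1 of them equals 9 — OK.
(3) max(1, -10, -1) = 1 — OK.
(4) f + d = -10 + 9 = -1 — OK.
(5) f = -10 is in {-9, -15, -10, -5, -8} — OK.
(6) e = 4, c = 1; 4 > 1 — OK.
(7) d=9, g=-10, e=4; 1 of them equals 4 — OK.
(8) f = -10 is even — OK.
(9) b = -1 lies in [-5, -1] — OK.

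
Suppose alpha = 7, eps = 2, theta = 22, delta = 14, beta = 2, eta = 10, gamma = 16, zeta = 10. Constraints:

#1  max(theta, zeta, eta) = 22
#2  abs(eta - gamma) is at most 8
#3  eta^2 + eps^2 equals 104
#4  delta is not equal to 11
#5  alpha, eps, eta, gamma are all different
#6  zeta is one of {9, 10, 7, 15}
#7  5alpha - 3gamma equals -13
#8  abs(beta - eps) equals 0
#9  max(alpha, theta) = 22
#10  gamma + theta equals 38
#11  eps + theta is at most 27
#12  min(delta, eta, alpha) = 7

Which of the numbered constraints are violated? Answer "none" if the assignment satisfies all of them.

#1 max(22, 10, 10) = 22 — satisfied.
#2 abs(10 - 16) = 6; 6 ≤ 8 — satisfied.
#3 eta^2 + eps^2 = 10^2 + 2^2 = 100 + 4 = 104 — satisfied.
#4 delta = 14, and 14 ≠ 11 — satisfied.
#5 values 7, 2, 10, 16 are pairwise distinct — satisfied.
#6 zeta = 10 is in {9, 10, 7, 15} — satisfied.
#7 5alpha - 3gamma = 5(7) - 3(16) = -13 — satisfied.
#8 abs(2 - 2) = 0 — satisfied.
#9 max(7, 22) = 22 — satisfied.
#10 gamma + theta = 16 + 22 = 38 — satisfied.
#11 eps + theta = 2 + 22 = 24; 24 ≤ 27 — satisfied.
#12 min(14, 10, 7) = 7 — satisfied.

None — every constraint holds.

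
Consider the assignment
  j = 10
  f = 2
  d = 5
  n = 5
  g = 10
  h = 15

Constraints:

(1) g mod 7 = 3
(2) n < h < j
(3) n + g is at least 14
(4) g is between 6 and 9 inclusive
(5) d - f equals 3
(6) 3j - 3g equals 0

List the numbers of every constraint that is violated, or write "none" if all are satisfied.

(1) 10 mod 7 = 3 — satisfied.
(2) values 5, 15, 10; h = 15 is not < j = 10 — violated.
(3) n + g = 5 + 10 = 15; 15 ≥ 14 — satisfied.
(4) g = 10 is outside [6, 9] — violated.
(5) d - f = 5 - 2 = 3 — satisfied.
(6) 3j - 3g = 3(10) - 3(10) = 0 — satisfied.

Constraints 2, 4 are violated.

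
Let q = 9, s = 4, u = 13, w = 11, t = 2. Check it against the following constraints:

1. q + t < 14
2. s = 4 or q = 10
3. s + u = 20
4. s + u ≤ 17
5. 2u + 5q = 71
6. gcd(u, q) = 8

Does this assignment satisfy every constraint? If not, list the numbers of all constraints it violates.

1. q + t = 9 + 2 = 11; 11 < 14  holds
2. s = 4 = 4 (first disjunct)  holds
3. s + u = 4 + 13 = 17, not 20  fails
4. s + u = 4 + 13 = 17; 17 ≤ 17  holds
5. 2u + 5q = 2(13) + 5(9) = 71  holds
6. gcd(13, 9) = 1, not 8  fails

No — constraints 3, 6 are not satisfied.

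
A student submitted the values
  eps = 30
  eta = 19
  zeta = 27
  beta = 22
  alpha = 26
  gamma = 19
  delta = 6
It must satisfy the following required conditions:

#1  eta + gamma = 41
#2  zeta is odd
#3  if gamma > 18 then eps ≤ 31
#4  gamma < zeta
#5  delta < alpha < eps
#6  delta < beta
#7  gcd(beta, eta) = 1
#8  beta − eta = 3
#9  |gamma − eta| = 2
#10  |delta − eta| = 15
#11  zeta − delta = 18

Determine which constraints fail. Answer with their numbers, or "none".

Constraints 1, 9, 10, 11 are violated.

#1 eta + gamma = 19 + 19 = 38, not 41  ✗
#2 zeta = 27 is odd  ✓
#3 gamma = 19 > 18, so we need eps ≤ 31; eps = 30 ≤ 31  ✓
#4 gamma = 19, zeta = 27; 19 < 27  ✓
#5 values 6 < 26 < 30  ✓
#6 delta = 6, beta = 22; 6 < 22  ✓
#7 gcd(22, 19) = 1  ✓
#8 beta − eta = 22 − 19 = 3  ✓
#9 |19 − 19| = 0, not 2  ✗
#10 |6 − 19| = 13, not 15  ✗
#11 zeta − delta = 27 − 6 = 21, not 18  ✗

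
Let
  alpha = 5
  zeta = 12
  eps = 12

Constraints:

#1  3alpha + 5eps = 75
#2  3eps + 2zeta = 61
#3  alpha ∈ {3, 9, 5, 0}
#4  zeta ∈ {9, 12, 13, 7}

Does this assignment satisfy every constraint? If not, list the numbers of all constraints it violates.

No — constraint 2 is not satisfied.

#1 3alpha + 5eps = 3(5) + 5(12) = 75  ✓
#2 3eps + 2zeta = 3(12) + 2(12) = 60, not 61  ✗
#3 alpha = 5 is in {3, 9, 5, 0}  ✓
#4 zeta = 12 is in {9, 12, 13, 7}  ✓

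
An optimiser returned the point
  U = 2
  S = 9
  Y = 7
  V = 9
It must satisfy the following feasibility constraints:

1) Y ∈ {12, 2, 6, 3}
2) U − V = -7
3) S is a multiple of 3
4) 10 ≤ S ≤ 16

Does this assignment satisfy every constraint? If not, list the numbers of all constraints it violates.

Constraints 1 and 4 do not hold.

1) Y = 7 is not in {12, 2, 6, 3}  false
2) U − V = 2 − 9 = -7  true
3) 9 / 3 = 3, so 3 divides 9  true
4) S = 9 is outside [10, 16]  false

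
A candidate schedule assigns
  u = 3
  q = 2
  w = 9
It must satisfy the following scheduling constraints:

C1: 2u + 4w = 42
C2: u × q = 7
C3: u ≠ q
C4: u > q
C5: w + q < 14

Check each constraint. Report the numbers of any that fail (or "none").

Violated: 2.

C1: 2u + 4w = 2(3) + 4(9) = 42 — OK.
C2: u × q = 3 × 2 = 6, not 7 — violated.
C3: u = 3, q = 2; distinct — OK.
C4: u = 3, q = 2; 3 > 2 — OK.
C5: w + q = 9 + 2 = 11; 11 < 14 — OK.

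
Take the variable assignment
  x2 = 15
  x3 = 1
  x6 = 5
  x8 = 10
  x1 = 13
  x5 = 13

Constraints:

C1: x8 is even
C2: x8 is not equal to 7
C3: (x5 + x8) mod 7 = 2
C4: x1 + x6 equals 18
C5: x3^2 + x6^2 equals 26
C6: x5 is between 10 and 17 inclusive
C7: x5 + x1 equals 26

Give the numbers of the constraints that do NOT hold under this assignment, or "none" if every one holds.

C1: x8 = 10 is even  holds
C2: x8 = 10, and 10 ≠ 7  holds
C3: x5 + x8 = 23; 23 mod 7 = 2  holds
C4: x1 + x6 = 13 + 5 = 18  holds
C5: x3^2 + x6^2 = 1^2 + 5^2 = 1 + 25 = 26  holds
C6: x5 = 13 lies in [10, 17]  holds
C7: x5 + x1 = 13 + 13 = 26  holds

The assignment satisfies every constraint.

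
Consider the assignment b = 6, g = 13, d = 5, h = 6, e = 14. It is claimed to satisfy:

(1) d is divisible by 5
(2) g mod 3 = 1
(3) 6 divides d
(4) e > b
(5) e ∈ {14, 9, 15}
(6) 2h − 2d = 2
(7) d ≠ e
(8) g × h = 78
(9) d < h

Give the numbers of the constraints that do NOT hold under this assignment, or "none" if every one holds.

(1) 5 / 5 = 1, so 5 divides 5 — holds.
(2) 13 mod 3 = 1 — holds.
(3) 5 = 6×0 + 5, so 6 does not divide 5 — does not hold.
(4) e = 14, b = 6; 14 > 6 — holds.
(5) e = 14 is in {14, 9, 15} — holds.
(6) 2h − 2d = 2(6) − 2(5) = 2 — holds.
(7) d = 5, e = 14; distinct — holds.
(8) g × h = 13 × 6 = 78 — holds.
(9) d = 5, h = 6; 5 < 6 — holds.

Constraint 3 is violated.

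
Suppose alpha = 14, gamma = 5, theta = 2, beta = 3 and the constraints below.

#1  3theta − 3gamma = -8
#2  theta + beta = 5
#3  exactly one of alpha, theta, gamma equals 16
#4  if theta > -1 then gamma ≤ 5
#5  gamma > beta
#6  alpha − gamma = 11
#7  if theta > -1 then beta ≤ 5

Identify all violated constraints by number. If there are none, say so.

Constraints 1, 3, and 6 do not hold.

#1 3theta − 3gamma = 3(2) − 3(5) = -9, not -8  no
#2 theta + beta = 2 + 3 = 5  yes
#3 alpha=14, theta=2, gamma=5; 0 of them equal 16, not exactly one  no
#4 theta = 2 > -1, so we need gamma ≤ 5; gamma = 5 ≤ 5  yes
#5 gamma = 5, beta = 3; 5 > 3  yes
#6 alpha − gamma = 14 − 5 = 9, not 11  no
#7 theta = 2 > -1, so we need beta ≤ 5; beta = 3 ≤ 5  yes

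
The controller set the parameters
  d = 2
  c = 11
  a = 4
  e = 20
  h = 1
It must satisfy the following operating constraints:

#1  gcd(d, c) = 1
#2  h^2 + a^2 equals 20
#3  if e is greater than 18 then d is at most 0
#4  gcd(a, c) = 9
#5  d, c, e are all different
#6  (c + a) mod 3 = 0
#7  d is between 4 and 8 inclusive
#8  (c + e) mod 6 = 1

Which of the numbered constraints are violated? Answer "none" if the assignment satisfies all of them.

#1 gcd(2, 11) = 1 — holds.
#2 h^2 + a^2 = 1^2 + 4^2 = 1 + 16 = 17, not 20 — does not hold.
#3 e = 20 > 18, so we need d ≤ 0; but d = 2 > 0 — does not hold.
#4 gcd(4, 11) = 1, not 9 — does not hold.
#5 values 2, 11, 20 are pairwise distinct — holds.
#6 c + a = 15; 15 mod 3 = 0 — holds.
#7 d = 2 is outside [4, 8] — does not hold.
#8 c + e = 31; 31 mod 6 = 1 — holds.

Constraints 2, 3, 4, and 7 do not hold.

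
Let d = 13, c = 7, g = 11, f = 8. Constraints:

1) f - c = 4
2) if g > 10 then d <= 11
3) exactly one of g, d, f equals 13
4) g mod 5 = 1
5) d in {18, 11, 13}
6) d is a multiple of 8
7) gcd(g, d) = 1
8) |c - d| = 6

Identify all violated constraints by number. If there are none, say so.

1) f - c = 8 - 7 = 1, not 4  no
2) g = 11 > 10, so we need d ≤ 11; but d = 13 > 11  no
3) g=11, d=13, f=8; 1 of them equals 13  yes
4) 11 mod 5 = 1  yes
5) d = 13 is in {18, 11, 13}  yes
6) 13 = 8*1 + 5, so 8 does not divide 13  no
7) gcd(11, 13) = 1  yes
8) |7 - 13| = 6  yes

The assignment fails constraints 1, 2, 6.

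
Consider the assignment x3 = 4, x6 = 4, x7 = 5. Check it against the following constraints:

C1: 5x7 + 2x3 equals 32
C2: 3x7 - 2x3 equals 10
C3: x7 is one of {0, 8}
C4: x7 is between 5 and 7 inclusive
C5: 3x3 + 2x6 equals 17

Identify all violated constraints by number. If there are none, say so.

C1: 5x7 + 2x3 = 5(5) + 2(4) = 33, not 32 — fails.
C2: 3x7 - 2x3 = 3(5) - 2(4) = 7, not 10 — fails.
C3: x7 = 5 is not in {0, 8} — fails.
C4: x7 = 5 lies in [5, 7] — holds.
C5: 3x3 + 2x6 = 3(4) + 2(4) = 20, not 17 — fails.

Violated: 1, 2, 3, 5.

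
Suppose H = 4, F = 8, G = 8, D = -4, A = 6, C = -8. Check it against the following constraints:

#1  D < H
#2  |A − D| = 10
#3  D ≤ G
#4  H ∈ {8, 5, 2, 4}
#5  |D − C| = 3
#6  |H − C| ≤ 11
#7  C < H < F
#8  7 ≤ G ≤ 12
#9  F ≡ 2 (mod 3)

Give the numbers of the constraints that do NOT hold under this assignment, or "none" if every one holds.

#1 D = -4, H = 4; -4 < 4 — holds.
#2 |6 − (-4)| = 10 — holds.
#3 D = -4, G = 8; -4 ≤ 8 — holds.
#4 H = 4 is in {8, 5, 2, 4} — holds.
#5 |-4 − (-8)| = 4, not 3 — does not hold.
#6 |4 − (-8)| = 12; 12 > 11, exceeds bound 11 — does not hold.
#7 values -8 < 4 < 8 — holds.
#8 G = 8 lies in [7, 12] — holds.
#9 8 mod 3 = 2 — holds.

The assignment fails constraints 5, 6.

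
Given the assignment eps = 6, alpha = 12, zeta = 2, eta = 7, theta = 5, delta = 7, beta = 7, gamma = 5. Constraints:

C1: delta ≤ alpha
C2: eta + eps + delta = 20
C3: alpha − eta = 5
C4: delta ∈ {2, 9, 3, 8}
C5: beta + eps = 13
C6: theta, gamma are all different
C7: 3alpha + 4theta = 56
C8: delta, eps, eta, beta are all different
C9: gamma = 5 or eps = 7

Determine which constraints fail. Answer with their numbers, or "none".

The assignment fails constraints 4, 6, 8.

C1: delta = 7, alpha = 12; 7 ≤ 12 — holds.
C2: eta + eps + delta = 7 + 6 + 7 = 20 — holds.
C3: alpha − eta = 12 − 7 = 5 — holds.
C4: delta = 7 is not in {2, 9, 3, 8} — fails.
C5: beta + eps = 7 + 6 = 13 — holds.
C6: theta = gamma = 5, not all different — fails.
C7: 3alpha + 4theta = 3(12) + 4(5) = 56 — holds.
C8: delta = eta = 7, not all different — fails.
C9: gamma = 5 = 5 (first disjunct) — holds.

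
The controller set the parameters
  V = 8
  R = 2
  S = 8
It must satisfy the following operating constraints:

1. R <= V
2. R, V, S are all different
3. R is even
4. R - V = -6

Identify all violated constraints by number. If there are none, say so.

1. R = 2, V = 8; 2 ≤ 8 — satisfied.
2. V = S = 8, not all different — violated.
3. R = 2 is even — satisfied.
4. R - V = 2 - 8 = -6 — satisfied.

Violated: 2.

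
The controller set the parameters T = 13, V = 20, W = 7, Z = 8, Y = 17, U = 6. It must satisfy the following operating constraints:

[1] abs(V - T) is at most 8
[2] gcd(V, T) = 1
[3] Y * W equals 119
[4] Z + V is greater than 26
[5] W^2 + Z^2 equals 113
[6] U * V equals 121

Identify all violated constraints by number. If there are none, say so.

Violated: 6.

[1] abs(20 - 13) = 7; 7 ≤ 8  true
[2] gcd(20, 13) = 1  true
[3] Y * W = 17 * 7 = 119  true
[4] Z + V = 8 + 20 = 28; 28 > 26  true
[5] W^2 + Z^2 = 7^2 + 8^2 = 49 + 64 = 113  true
[6] U * V = 6 * 20 = 120, not 121  false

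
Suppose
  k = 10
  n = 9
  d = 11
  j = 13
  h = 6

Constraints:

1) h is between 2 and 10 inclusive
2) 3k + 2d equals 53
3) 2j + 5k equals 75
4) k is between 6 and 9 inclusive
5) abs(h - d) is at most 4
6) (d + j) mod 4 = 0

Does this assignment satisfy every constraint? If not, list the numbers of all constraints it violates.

Constraints 2, 3, 4, and 5 are violated.

1) h = 6 lies in [2, 10] — holds.
2) 3k + 2d = 3(10) + 2(11) = 52, not 53 — fails.
3) 2j + 5k = 2(13) + 5(10) = 76, not 75 — fails.
4) k = 10 is outside [6, 9] — fails.
5) abs(6 - 11) = 5; 5 > 4, exceeds bound 4 — fails.
6) d + j = 24; 24 mod 4 = 0 — holds.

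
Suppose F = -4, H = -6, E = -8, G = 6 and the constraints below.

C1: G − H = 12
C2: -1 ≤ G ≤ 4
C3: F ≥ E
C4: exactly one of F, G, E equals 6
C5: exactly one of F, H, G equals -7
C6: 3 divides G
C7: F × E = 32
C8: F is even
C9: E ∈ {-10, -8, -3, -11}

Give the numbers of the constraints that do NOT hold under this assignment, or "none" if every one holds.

C1: G − H = 6 − (-6) = 12 — holds.
C2: G = 6 is outside [-1, 4] — does not hold.
C3: F = -4, E = -8; -4 ≥ -8 — holds.
C4: F=-4, G=6, E=-8; 1 of them equals 6 — holds.
C5: F=-4, H=-6, G=6; 0 of them equal -7, not exactly one — does not hold.
C6: 6 / 3 = 2, so 3 divides 6 — holds.
C7: F × E = -4 × (-8) = 32 — holds.
C8: F = -4 is even — holds.
C9: E = -8 is in {-10, -8, -3, -11} — holds.

The assignment fails constraints 2 and 5.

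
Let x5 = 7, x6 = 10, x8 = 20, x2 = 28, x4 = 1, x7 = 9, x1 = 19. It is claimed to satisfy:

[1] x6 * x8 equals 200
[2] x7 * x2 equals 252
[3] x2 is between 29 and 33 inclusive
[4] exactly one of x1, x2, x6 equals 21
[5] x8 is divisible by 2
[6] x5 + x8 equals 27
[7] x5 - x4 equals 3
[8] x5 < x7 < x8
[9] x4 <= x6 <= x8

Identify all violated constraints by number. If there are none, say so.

The assignment fails constraints 3, 4, 7.

[1] x6 * x8 = 10 * 20 = 200 — holds.
[2] x7 * x2 = 9 * 28 = 252 — holds.
[3] x2 = 28 is outside [29, 33] — does not hold.
[4] x1=19, x2=28, x6=10; 0 of them equal 21, not exactly one — does not hold.
[5] 20 / 2 = 10, so 2 divides 20 — holds.
[6] x5 + x8 = 7 + 20 = 27 — holds.
[7] x5 - x4 = 7 - 1 = 6, not 3 — does not hold.
[8] values 7 < 9 < 20 — holds.
[9] values 1 <= 10 <= 20 — holds.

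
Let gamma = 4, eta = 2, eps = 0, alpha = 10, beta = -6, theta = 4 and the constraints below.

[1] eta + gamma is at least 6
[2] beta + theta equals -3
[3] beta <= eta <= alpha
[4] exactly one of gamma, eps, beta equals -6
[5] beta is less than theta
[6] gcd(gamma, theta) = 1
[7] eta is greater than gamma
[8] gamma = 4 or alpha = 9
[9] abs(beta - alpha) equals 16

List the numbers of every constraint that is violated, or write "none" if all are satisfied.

[1] eta + gamma = 2 + 4 = 6; 6 ≥ 6 — OK.
[2] beta + theta = -6 + 4 = -2, not -3 — violated.
[3] values -6 <= 2 <= 10 — OK.
[4] gamma=4, eps=0, beta=-6; 1 of them equals -6 — OK.
[5] beta = -6, theta = 4; -6 < 4 — OK.
[6] gcd(4, 4) = 4, not 1 — violated.
[7] eta = 2, gamma = 4; 2 ≤ 4 (want >) — violated.
[8] gamma = 4 = 4 (first disjunct) — OK.
[9] abs(-6 - 10) = 16 — OK.

No — constraints 2, 6, 7 are not satisfied.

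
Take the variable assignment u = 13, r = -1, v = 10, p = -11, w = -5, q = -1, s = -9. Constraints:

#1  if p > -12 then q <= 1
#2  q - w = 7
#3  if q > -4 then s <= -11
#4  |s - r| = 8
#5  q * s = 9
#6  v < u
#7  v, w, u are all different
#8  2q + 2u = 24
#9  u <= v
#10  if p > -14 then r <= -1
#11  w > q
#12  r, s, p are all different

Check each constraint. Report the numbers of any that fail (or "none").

Constraints 2, 3, 9, and 11 do not hold.

#1 p = -11 > -12, so we need q ≤ 1; q = -1 ≤ 1  yes
#2 q - w = -1 - (-5) = 4, not 7  no
#3 q = -1 > -4, so we need s ≤ -11; but s = -9 > -11  no
#4 |-9 - (-1)| = 8  yes
#5 q * s = -1 * (-9) = 9  yes
#6 v = 10, u = 13; 10 < 13  yes
#7 values 10, -5, 13 are pairwise distinct  yes
#8 2q + 2u = 2(-1) + 2(13) = 24  yes
#9 u = 13, v = 10; 13 > 10 (want ≤)  no
#10 p = -11 > -14, so we need r ≤ -1; r = -1 ≤ -1  yes
#11 w = -5, q = -1; -5 ≤ -1 (want >)  no
#12 values -1, -9, -11 are pairwise distinct  yes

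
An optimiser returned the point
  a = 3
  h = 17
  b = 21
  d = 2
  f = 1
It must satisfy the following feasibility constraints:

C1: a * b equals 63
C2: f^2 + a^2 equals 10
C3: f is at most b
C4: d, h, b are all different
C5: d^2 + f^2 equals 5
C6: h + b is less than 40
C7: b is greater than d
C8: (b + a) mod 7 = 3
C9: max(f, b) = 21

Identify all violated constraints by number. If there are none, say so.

C1: a * b = 3 * 21 = 63  holds
C2: f^2 + a^2 = 1^2 + 3^2 = 1 + 9 = 10  holds
C3: f = 1, b = 21; 1 ≤ 21  holds
C4: values 2, 17, 21 are pairwise distinct  holds
C5: d^2 + f^2 = 2^2 + 1^2 = 4 + 1 = 5  holds
C6: h + b = 17 + 21 = 38; 38 < 40  holds
C7: b = 21, d = 2; 21 > 2  holds
C8: b + a = 24; 24 mod 7 = 3  holds
C9: max(1, 21) = 21  holds

None — every constraint holds.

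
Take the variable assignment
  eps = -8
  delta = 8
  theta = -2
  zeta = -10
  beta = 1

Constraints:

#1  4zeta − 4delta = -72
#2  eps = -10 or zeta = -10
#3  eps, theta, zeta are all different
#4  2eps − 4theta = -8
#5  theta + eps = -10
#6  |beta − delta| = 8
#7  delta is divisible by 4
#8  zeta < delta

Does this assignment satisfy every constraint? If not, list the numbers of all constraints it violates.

#1 4zeta − 4delta = 4(-10) − 4(8) = -72 — OK.
#2 eps = -8 ≠ -10, but zeta = -10 = -10 (second disjunct) — OK.
#3 values -8, -2, -10 are pairwise distinct — OK.
#4 2eps − 4theta = 2(-8) − 4(-2) = -8 — OK.
#5 theta + eps = -2 + (-8) = -10 — OK.
#6 |1 − 8| = 7, not 8 — violated.
#7 8 / 4 = 2, so 4 divides 8 — OK.
#8 zeta = -10, delta = 8; -10 < 8 — OK.

Constraint 6 is violated.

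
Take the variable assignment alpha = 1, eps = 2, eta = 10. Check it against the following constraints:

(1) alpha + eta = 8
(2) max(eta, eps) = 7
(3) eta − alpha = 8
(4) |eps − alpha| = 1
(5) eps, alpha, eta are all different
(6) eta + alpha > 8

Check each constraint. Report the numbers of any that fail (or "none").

(1) alpha + eta = 1 + 10 = 11, not 8 — does not hold.
(2) max(10, 2) = 10, not 7 — does not hold.
(3) eta − alpha = 10 − 1 = 9, not 8 — does not hold.
(4) |2 − 1| = 1 — holds.
(5) values 2, 1, 10 are pairwise distinct — holds.
(6) eta + alpha = 10 + 1 = 11; 11 > 8 — holds.

Constraints 1, 2, and 3 do not hold.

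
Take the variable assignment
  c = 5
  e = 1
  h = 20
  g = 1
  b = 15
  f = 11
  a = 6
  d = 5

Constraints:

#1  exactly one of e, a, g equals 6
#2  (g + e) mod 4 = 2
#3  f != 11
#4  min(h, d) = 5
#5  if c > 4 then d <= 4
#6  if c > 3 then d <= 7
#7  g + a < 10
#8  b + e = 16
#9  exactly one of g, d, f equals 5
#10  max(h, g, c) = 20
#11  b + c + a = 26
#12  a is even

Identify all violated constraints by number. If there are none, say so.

Violated: 3 and 5.

#1 e=1, a=6, g=1; 1 of them equals 6 — satisfied.
#2 g + e = 2; 2 mod 4 = 2 — satisfied.
#3 f = 11, but 11 is required to differ — violated.
#4 min(20, 5) = 5 — satisfied.
#5 c = 5 > 4, so we need d ≤ 4; but d = 5 > 4 — violated.
#6 c = 5 > 3, so we need d ≤ 7; d = 5 ≤ 7 — satisfied.
#7 g + a = 1 + 6 = 7; 7 < 10 — satisfied.
#8 b + e = 15 + 1 = 16 — satisfied.
#9 g=1, d=5, f=11; 1 of them equals 5 — satisfied.
#10 max(20, 1, 5) = 20 — satisfied.
#11 b + c + a = 15 + 5 + 6 = 26 — satisfied.
#12 a = 6 is even — satisfied.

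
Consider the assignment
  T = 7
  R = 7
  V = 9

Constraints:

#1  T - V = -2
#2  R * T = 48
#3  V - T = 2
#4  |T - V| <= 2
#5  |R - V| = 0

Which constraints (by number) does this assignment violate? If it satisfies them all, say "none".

Violated: 2 and 5.

#1 T - V = 7 - 9 = -2 — satisfied.
#2 R * T = 7 * 7 = 49, not 48 — violated.
#3 V - T = 9 - 7 = 2 — satisfied.
#4 |7 - 9| = 2; 2 ≤ 2 — satisfied.
#5 |7 - 9| = 2, not 0 — violated.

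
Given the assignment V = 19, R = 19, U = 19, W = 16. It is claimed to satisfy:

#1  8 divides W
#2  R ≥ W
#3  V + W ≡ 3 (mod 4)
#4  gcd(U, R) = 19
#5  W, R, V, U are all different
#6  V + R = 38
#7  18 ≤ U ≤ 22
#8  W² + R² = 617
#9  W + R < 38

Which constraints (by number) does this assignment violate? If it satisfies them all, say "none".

No — constraint 5 is not satisfied.

#1 16 / 8 = 2, so 8 divides 16 — OK.
#2 R = 19, W = 16; 19 ≥ 16 — OK.
#3 V + W = 35; 35 mod 4 = 3 — OK.
#4 gcd(19, 19) = 19 — OK.
#5 R = V = 19, not all different — violated.
#6 V + R = 19 + 19 = 38 — OK.
#7 U = 19 lies in [18, 22] — OK.
#8 W² + R² = 16² + 19² = 256 + 361 = 617 — OK.
#9 W + R = 16 + 19 = 35; 35 < 38 — OK.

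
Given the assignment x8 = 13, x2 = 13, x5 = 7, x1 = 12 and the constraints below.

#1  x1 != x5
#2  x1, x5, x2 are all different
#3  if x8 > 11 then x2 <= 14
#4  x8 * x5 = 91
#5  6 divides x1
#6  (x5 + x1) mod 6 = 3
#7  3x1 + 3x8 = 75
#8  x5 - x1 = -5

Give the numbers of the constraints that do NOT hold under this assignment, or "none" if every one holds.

#1 x1 = 12, x5 = 7; distinct — holds.
#2 values 12, 7, 13 are pairwise distinct — holds.
#3 x8 = 13 > 11, so we need x2 ≤ 14; x2 = 13 ≤ 14 — holds.
#4 x8 * x5 = 13 * 7 = 91 — holds.
#5 12 / 6 = 2, so 6 divides 12 — holds.
#6 x5 + x1 = 19; 19 mod 6 = 1, not 3 — fails.
#7 3x1 + 3x8 = 3(12) + 3(13) = 75 — holds.
#8 x5 - x1 = 7 - 12 = -5 — holds.

No — constraint 6 is not satisfied.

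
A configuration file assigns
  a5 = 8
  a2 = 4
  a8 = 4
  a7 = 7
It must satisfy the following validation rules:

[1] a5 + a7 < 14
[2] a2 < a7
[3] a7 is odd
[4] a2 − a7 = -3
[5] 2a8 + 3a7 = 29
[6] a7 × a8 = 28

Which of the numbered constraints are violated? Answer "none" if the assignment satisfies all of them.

Violated: 1.

[1] a5 + a7 = 8 + 7 = 15; 15 ≥ 14, bound 14 not met  false
[2] a2 = 4, a7 = 7; 4 < 7  true
[3] a7 = 7 is odd  true
[4] a2 − a7 = 4 − 7 = -3  true
[5] 2a8 + 3a7 = 2(4) + 3(7) = 29  true
[6] a7 × a8 = 7 × 4 = 28  true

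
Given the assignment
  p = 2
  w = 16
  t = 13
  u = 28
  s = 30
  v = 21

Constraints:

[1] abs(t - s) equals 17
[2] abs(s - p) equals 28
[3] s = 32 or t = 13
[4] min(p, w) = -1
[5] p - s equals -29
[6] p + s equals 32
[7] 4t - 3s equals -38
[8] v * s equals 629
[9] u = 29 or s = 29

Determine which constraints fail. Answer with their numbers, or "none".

Constraints 4, 5, 8, and 9 do not hold.

[1] abs(13 - 30) = 17  OK
[2] abs(30 - 2) = 28  OK
[3] s = 30 ≠ 32, but t = 13 = 13 (second disjunct)  OK
[4] min(2, 16) = 2, not -1  FAIL
[5] p - s = 2 - 30 = -28, not -29  FAIL
[6] p + s = 2 + 30 = 32  OK
[7] 4t - 3s = 4(13) - 3(30) = -38  OK
[8] v * s = 21 * 30 = 630, not 629  FAIL
[9] u = 28 ≠ 29 and s = 30 ≠ 29; both disjuncts false  FAIL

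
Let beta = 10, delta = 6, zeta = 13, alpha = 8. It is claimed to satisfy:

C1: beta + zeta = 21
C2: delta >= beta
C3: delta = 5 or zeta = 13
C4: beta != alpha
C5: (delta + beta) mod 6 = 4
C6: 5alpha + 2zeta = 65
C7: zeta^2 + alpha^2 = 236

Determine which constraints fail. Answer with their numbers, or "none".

C1: beta + zeta = 10 + 13 = 23, not 21 — does not hold.
C2: delta = 6, beta = 10; 6 < 10 (want ≥) — does not hold.
C3: delta = 6 ≠ 5, but zeta = 13 = 13 (second disjunct) — holds.
C4: beta = 10, alpha = 8; distinct — holds.
C5: delta + beta = 16; 16 mod 6 = 4 — holds.
C6: 5alpha + 2zeta = 5(8) + 2(13) = 66, not 65 — does not hold.
C7: zeta^2 + alpha^2 = 13^2 + 8^2 = 169 + 64 = 233, not 236 — does not hold.

The assignment fails constraints 1, 2, 6, and 7.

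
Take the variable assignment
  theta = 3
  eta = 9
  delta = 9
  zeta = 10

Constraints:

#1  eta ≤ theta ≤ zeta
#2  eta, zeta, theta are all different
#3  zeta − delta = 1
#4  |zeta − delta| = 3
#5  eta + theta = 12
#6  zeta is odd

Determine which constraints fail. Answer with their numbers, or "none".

Constraints 1, 4, and 6 do not hold.

#1 values 9, 3, 10; eta = 9 is not ≤ theta = 3 — does not hold.
#2 values 9, 10, 3 are pairwise distinct — holds.
#3 zeta − delta = 10 − 9 = 1 — holds.
#4 |10 − 9| = 1, not 3 — does not hold.
#5 eta + theta = 9 + 3 = 12 — holds.
#6 zeta = 10 is even — does not hold.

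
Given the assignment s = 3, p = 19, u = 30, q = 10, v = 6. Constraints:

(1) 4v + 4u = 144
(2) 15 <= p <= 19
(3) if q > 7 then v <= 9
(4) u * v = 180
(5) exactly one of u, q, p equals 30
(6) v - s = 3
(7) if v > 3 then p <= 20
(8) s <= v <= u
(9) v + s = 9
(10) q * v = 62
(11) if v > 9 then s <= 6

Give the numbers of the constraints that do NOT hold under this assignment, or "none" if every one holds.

Violated: 10.

(1) 4v + 4u = 4(6) + 4(30) = 144  ✔
(2) p = 19 lies in [15, 19]  ✔
(3) q = 10 > 7, so we need v ≤ 9; v = 6 ≤ 9  ✔
(4) u * v = 30 * 6 = 180  ✔
(5) u=30, q=10, p=19; 1 of them equals 30  ✔
(6) v - s = 6 - 3 = 3  ✔
(7) v = 6 > 3, so we need p ≤ 20; p = 19 ≤ 20  ✔
(8) values 3 <= 6 <= 30  ✔
(9) v + s = 6 + 3 = 9  ✔
(10) q * v = 10 * 6 = 60, not 62  ✘
(11) v = 6, not > 9; antecedent false, conditional vacuously true  ✔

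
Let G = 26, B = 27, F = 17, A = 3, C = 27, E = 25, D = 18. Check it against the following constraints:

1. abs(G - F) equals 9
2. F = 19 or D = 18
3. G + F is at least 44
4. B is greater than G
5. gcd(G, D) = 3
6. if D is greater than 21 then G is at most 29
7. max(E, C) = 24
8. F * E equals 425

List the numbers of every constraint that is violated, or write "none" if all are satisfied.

1. abs(26 - 17) = 9 — holds.
2. F = 17 ≠ 19, but D = 18 = 18 (second disjunct) — holds.
3. G + F = 26 + 17 = 43; 43 < 44, bound 44 not met — does not hold.
4. B = 27, G = 26; 27 > 26 — holds.
5. gcd(26, 18) = 2, not 3 — does not hold.
6. D = 18, not > 21; antecedent false, conditional vacuously true — holds.
7. max(25, 27) = 27, not 24 — does not hold.
8. F * E = 17 * 25 = 425 — holds.

Constraints 3, 5, 7 do not hold.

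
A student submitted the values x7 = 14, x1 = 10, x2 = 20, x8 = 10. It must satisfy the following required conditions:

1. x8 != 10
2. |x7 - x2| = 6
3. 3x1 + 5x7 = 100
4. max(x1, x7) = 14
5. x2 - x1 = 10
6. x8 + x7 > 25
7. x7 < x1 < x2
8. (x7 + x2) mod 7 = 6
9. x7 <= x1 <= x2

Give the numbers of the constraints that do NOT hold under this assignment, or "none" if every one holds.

Constraints 1, 6, 7, and 9 are violated.

1. x8 = 10, but 10 is required to differ  no
2. |14 - 20| = 6  yes
3. 3x1 + 5x7 = 3(10) + 5(14) = 100  yes
4. max(10, 14) = 14  yes
5. x2 - x1 = 20 - 10 = 10  yes
6. x8 + x7 = 10 + 14 = 24; 24 ≤ 25, bound 25 not met  no
7. values 14, 10, 20; x7 = 14 is not < x1 = 10  no
8. x7 + x2 = 34; 34 mod 7 = 6  yes
9. values 14, 10, 20; x7 = 14 is not <= x1 = 10  no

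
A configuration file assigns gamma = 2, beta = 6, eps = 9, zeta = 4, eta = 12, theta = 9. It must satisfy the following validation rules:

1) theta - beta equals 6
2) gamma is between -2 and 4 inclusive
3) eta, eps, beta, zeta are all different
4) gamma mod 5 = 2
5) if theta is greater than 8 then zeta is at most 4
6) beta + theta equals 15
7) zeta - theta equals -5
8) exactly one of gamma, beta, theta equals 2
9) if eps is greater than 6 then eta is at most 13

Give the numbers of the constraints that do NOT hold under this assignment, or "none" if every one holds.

1) theta - beta = 9 - 6 = 3, not 6 — violated.
2) gamma = 2 lies in [-2, 4] — OK.
3) values 12, 9, 6, 4 are pairwise distinct — OK.
4) 2 mod 5 = 2 — OK.
5) theta = 9 > 8, so we need zeta ≤ 4; zeta = 4 ≤ 4 — OK.
6) beta + theta = 6 + 9 = 15 — OK.
7) zeta - theta = 4 - 9 = -5 — OK.
8) gamma=2, beta=6, theta=9; 1 of them equals 2 — OK.
9) eps = 9 > 6, so we need eta ≤ 13; eta = 12 ≤ 13 — OK.

Constraint 1 does not hold.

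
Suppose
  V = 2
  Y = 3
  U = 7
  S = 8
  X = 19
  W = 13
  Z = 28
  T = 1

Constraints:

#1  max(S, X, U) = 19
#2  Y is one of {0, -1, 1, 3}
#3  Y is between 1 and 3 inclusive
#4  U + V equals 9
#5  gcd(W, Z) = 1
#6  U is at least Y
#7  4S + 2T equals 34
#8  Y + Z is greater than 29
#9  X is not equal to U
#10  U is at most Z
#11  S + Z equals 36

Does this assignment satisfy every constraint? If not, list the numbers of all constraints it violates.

Yes — all constraints hold.

#1 max(8, 19, 7) = 19 — holds.
#2 Y = 3 is in {0, -1, 1, 3} — holds.
#3 Y = 3 lies in [1, 3] — holds.
#4 U + V = 7 + 2 = 9 — holds.
#5 gcd(13, 28) = 1 — holds.
#6 U = 7, Y = 3; 7 ≥ 3 — holds.
#7 4S + 2T = 4(8) + 2(1) = 34 — holds.
#8 Y + Z = 3 + 28 = 31; 31 > 29 — holds.
#9 X = 19, U = 7; distinct — holds.
#10 U = 7, Z = 28; 7 ≤ 28 — holds.
#11 S + Z = 8 + 28 = 36 — holds.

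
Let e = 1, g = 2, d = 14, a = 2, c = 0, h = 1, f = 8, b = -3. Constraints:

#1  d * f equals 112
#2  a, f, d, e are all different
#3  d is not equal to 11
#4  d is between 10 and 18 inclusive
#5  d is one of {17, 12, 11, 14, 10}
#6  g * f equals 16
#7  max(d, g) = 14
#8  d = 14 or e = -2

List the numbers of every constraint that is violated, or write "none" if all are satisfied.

The assignment satisfies every constraint.

#1 d * f = 14 * 8 = 112 — OK.
#2 values 2, 8, 14, 1 are pairwise distinct — OK.
#3 d = 14, and 14 ≠ 11 — OK.
#4 d = 14 lies in [10, 18] — OK.
#5 d = 14 is in {17, 12, 11, 14, 10} — OK.
#6 g * f = 2 * 8 = 16 — OK.
#7 max(14, 2) = 14 — OK.
#8 d = 14 = 14 (first disjunct) — OK.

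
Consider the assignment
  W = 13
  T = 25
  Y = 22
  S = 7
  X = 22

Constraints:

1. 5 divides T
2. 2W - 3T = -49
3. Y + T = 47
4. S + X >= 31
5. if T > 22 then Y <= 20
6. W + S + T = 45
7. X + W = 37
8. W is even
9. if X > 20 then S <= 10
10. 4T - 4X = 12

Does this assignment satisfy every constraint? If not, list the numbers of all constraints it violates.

1. 25 / 5 = 5, so 5 divides 25 — holds.
2. 2W - 3T = 2(13) - 3(25) = -49 — holds.
3. Y + T = 22 + 25 = 47 — holds.
4. S + X = 7 + 22 = 29; 29 < 31, bound 31 not met — does not hold.
5. T = 25 > 22, so we need Y ≤ 20; but Y = 22 > 20 — does not hold.
6. W + S + T = 13 + 7 + 25 = 45 — holds.
7. X + W = 22 + 13 = 35, not 37 — does not hold.
8. W = 13 is odd — does not hold.
9. X = 22 > 20, so we need S ≤ 10; S = 7 ≤ 10 — holds.
10. 4T - 4X = 4(25) - 4(22) = 12 — holds.

No — constraints 4, 5, 7, and 8 are not satisfied.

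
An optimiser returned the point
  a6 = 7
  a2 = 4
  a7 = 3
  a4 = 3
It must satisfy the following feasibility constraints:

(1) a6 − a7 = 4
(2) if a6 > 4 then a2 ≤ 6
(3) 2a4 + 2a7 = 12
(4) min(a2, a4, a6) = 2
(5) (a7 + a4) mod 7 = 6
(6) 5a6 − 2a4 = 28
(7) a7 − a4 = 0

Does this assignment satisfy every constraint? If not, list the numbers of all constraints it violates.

Constraints 4, 6 do not hold.

(1) a6 − a7 = 7 − 3 = 4 — satisfied.
(2) a6 = 7 > 4, so we need a2 ≤ 6; a2 = 4 ≤ 6 — satisfied.
(3) 2a4 + 2a7 = 2(3) + 2(3) = 12 — satisfied.
(4) min(4, 3, 7) = 3, not 2 — violated.
(5) a7 + a4 = 6; 6 mod 7 = 6 — satisfied.
(6) 5a6 − 2a4 = 5(7) − 2(3) = 29, not 28 — violated.
(7) a7 − a4 = 3 − 3 = 0 — satisfied.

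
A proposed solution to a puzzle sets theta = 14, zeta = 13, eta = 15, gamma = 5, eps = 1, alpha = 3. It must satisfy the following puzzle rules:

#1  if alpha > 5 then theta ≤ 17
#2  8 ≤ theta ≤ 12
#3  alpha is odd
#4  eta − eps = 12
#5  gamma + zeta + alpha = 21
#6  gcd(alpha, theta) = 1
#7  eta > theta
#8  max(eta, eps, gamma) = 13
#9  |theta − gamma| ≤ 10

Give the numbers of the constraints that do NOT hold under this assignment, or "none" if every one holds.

#1 alpha = 3, not > 5; antecedent false, conditional vacuously true  ✔
#2 theta = 14 is outside [8, 12]  ✘
#3 alpha = 3 is odd  ✔
#4 eta − eps = 15 − 1 = 14, not 12  ✘
#5 gamma + zeta + alpha = 5 + 13 + 3 = 21  ✔
#6 gcd(3, 14) = 1  ✔
#7 eta = 15, theta = 14; 15 > 14  ✔
#8 max(15, 1, 5) = 15, not 13  ✘
#9 |14 − 5| = 9; 9 ≤ 10  ✔

Constraints 2, 4, 8 are violated.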